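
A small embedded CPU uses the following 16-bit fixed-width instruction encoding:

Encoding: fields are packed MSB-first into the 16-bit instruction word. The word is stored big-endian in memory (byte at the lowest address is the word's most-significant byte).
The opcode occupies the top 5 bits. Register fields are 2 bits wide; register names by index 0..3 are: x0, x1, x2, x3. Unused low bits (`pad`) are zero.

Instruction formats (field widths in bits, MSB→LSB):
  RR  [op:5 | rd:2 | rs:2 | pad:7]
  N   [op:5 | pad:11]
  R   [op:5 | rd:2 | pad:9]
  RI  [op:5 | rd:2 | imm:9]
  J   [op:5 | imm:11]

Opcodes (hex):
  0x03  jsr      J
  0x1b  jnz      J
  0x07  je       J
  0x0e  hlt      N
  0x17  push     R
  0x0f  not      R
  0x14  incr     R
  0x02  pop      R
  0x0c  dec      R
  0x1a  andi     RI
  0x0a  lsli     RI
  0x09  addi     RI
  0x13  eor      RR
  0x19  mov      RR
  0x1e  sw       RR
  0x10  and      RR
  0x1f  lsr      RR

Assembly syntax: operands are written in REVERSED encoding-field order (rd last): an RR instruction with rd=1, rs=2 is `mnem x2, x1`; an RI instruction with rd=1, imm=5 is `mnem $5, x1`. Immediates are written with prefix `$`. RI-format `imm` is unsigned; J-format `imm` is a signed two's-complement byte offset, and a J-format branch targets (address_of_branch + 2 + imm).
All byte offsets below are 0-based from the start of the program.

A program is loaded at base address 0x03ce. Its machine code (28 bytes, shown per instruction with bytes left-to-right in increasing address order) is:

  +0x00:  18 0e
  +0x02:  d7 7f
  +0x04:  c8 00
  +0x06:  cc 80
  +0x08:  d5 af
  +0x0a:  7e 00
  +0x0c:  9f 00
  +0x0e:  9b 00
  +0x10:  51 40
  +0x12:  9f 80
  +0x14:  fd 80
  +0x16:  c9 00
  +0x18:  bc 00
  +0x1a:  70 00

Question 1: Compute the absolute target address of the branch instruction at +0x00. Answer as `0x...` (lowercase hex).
+0x00: 18 0e ⇒ word 0x180e (big)
  opcode bits[15:11]=0x3: jsr/J
  imm: (w>>0)&0x7ff=0xe → $14
  target = base 0x03ce + off 0x00 + 2 + imm 14 = 0x03de

0x03de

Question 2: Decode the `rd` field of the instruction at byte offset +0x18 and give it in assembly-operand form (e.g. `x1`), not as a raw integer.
x2

off 0x18: read bc 00 as big → 0xbc00
  top 5b → 0x17 → push [R]
  rd@[10:9]=0x2 ⇒ x2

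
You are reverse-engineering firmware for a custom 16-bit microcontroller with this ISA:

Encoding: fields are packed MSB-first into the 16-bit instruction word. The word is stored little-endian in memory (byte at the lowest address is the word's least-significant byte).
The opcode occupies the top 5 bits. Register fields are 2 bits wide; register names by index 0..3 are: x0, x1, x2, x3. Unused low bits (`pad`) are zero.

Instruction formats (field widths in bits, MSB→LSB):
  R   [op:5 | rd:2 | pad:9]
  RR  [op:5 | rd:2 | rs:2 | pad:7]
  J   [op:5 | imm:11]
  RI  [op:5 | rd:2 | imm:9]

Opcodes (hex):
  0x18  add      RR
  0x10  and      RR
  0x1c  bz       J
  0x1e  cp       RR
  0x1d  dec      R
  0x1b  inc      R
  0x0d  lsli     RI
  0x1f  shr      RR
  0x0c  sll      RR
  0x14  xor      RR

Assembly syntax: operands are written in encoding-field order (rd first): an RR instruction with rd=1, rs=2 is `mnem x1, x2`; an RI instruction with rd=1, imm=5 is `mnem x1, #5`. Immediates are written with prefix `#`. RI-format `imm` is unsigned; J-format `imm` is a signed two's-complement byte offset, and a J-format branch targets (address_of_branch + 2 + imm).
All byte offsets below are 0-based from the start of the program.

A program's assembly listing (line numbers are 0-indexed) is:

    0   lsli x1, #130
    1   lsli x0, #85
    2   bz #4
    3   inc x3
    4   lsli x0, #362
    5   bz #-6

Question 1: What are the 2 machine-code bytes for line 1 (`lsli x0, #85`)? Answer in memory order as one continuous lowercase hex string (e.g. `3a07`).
5568

L1: lsli op=0xd:5|rd=0:2|imm=85:9 ⇒ 0x6855 ⇒ little 55 68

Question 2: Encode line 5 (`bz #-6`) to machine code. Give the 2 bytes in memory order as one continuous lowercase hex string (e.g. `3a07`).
5. bz fields op=0x1c:5|imm=-6:11 → word e7fah → fa e7

fae7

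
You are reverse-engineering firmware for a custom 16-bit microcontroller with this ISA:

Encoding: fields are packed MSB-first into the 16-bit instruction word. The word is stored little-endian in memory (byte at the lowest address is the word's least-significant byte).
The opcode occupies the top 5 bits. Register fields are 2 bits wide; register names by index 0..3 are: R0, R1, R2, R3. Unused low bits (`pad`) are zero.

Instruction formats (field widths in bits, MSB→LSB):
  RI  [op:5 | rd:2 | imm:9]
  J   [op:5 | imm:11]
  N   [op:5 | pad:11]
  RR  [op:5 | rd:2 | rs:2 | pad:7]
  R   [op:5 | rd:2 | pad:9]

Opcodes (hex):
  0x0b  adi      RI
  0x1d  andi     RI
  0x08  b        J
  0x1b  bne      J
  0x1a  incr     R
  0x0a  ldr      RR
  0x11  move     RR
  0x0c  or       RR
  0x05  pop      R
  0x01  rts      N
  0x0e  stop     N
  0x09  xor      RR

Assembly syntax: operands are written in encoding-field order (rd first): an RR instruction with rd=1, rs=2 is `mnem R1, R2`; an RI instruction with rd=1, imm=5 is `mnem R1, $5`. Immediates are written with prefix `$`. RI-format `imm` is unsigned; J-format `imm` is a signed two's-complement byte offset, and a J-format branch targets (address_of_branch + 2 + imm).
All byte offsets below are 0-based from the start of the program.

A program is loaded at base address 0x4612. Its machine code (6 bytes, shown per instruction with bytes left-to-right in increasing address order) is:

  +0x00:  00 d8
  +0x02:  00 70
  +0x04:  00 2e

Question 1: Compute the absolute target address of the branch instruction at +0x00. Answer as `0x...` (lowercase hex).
+0x00: 00 d8 ⇒ word 0xd800 (little)
  top 5b → 0x1b → bne [J]
  imm@[10:0]=0x0 ⇒ $0
  target = base 0x4612 + off 0x00 + 2 + imm 0 = 0x4614

0x4614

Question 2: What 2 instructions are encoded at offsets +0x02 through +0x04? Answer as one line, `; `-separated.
off 0x02: read 00 70 as little → 0x7000
  opcode bits[15:11]=0xe: stop/N
off 0x04: read 00 2e as little → 0x2e00
  opcode bits[15:11]=0x5: pop/R
  rd@[10:9]=0x3 ⇒ R3

stop; pop R3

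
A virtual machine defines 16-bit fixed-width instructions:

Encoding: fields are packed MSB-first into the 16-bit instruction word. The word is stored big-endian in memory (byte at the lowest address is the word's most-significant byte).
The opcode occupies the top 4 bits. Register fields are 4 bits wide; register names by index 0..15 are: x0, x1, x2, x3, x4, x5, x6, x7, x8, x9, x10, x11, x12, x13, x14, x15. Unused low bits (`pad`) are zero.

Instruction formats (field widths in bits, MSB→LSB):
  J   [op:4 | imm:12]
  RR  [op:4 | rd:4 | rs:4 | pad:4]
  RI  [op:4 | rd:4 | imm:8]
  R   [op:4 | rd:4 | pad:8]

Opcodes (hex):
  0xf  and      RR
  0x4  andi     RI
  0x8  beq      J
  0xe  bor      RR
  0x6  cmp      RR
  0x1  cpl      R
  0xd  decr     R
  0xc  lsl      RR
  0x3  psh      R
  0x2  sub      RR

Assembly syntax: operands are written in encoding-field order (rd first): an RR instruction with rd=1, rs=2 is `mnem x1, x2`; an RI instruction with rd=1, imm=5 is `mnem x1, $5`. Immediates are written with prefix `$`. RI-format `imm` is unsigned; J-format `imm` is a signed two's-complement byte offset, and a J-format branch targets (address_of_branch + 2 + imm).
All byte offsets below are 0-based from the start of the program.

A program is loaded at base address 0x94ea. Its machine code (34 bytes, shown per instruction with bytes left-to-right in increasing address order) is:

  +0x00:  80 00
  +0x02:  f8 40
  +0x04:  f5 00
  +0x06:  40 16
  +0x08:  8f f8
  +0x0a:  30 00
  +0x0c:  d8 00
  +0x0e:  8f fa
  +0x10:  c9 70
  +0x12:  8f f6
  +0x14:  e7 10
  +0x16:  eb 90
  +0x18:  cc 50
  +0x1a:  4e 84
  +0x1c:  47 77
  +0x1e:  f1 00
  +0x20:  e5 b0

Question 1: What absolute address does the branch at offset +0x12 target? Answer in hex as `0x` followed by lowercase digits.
@+12  big-endian(8f f6) = 0x8ff6
  opcode bits[15:12]=0x8: beq/J
  imm@[11:0]=0xff6 (s12→-10) ⇒ $-10
  target = base 0x94ea + off 0x12 + 2 + imm -10 = 0x94f4

0x94f4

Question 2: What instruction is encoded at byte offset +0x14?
bor x7, x1

+0x14: e7 10 ⇒ word 0xe710 (big)
  top 4b → 0xe → bor [RR]
  [11:8] rd=7 = x7
  [7:4] rs=1 = x1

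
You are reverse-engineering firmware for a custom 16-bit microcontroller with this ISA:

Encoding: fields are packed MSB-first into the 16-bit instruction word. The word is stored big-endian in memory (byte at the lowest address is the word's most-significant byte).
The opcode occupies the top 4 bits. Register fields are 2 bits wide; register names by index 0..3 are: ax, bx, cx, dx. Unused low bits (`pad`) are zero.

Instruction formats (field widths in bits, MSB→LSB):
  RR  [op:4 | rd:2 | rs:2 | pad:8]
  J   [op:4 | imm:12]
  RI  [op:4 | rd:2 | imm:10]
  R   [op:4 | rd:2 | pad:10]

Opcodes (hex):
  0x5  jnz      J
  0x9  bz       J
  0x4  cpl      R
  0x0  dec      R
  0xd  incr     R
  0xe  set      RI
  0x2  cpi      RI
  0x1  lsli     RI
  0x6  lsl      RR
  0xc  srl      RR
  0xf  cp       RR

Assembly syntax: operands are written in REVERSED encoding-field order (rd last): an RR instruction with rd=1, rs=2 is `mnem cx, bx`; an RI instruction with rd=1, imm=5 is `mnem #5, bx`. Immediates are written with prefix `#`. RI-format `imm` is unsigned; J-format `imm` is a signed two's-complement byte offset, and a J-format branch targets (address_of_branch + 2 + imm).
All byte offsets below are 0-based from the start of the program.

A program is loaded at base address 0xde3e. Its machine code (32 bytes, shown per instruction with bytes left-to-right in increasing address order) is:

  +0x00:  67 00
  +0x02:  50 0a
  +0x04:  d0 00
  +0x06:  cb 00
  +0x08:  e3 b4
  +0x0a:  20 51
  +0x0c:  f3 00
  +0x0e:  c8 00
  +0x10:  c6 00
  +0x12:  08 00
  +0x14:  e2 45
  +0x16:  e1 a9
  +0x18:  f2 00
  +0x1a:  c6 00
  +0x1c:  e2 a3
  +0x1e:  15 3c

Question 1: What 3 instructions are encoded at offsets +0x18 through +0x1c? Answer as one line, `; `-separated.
cp cx, ax; srl cx, bx; set #675, ax

off 0x18: read f2 00 as big → 0xf200
  top 4b → 0xf → cp [RR]
  rd@[11:10]=0x0 ⇒ ax
  rs@[9:8]=0x2 ⇒ cx
off 0x1a: read c6 00 as big → 0xc600
  top 4b → 0xc → srl [RR]
  rd@[11:10]=0x1 ⇒ bx
  rs@[9:8]=0x2 ⇒ cx
off 0x1c: read e2 a3 as big → 0xe2a3
  top 4b → 0xe → set [RI]
  rd@[11:10]=0x0 ⇒ ax
  imm@[9:0]=0x2a3 ⇒ #675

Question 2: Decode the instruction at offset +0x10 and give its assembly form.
srl cx, bx

+0x10: c6 00 ⇒ word 0xc600 (big)
  top 4b → 0xc → srl [RR]
  rd@[11:10]=0x1 ⇒ bx
  rs@[9:8]=0x2 ⇒ cx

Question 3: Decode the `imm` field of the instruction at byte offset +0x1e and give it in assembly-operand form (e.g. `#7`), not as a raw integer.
@+1e  big-endian(15 3c) = 0x153c
  op=0x153c>>12=0x1 ⇒ lsli (RI)
  rd@[11:10]=0x1 ⇒ bx
  imm@[9:0]=0x13c ⇒ #316

#316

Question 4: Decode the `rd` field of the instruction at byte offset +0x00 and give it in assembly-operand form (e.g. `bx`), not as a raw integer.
[00] 67 00 → 0x6700
  op=0x6700>>12=0x6 ⇒ lsl (RR)
  rd@[11:10]=0x1 ⇒ bx
  rs@[9:8]=0x3 ⇒ dx

bx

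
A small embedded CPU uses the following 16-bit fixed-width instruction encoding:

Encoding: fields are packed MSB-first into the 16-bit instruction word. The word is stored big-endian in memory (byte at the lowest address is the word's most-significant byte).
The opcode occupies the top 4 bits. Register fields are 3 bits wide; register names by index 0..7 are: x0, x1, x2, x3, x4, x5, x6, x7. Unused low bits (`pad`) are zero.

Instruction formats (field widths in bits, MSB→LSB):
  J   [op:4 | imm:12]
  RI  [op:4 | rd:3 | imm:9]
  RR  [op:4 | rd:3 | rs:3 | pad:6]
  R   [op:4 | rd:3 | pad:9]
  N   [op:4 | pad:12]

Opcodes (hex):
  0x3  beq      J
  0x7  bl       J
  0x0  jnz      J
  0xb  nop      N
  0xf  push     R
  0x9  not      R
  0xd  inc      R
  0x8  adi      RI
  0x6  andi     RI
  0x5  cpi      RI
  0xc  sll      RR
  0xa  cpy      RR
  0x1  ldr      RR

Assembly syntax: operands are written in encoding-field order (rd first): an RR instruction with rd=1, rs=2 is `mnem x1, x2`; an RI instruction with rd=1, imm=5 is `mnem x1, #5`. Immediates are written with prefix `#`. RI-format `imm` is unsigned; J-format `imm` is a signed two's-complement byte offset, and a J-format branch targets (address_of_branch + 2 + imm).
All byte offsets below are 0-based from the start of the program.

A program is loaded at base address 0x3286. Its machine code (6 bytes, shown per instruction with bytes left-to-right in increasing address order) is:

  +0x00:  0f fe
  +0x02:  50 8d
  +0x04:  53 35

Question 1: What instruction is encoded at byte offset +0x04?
cpi x1, #309

off 0x04: read 53 35 as big → 0x5335
  opcode bits[15:12]=0x5: cpi/RI
  rd: (w>>9)&0x7=0x1 → x1
  imm: (w>>0)&0x1ff=0x135 → #309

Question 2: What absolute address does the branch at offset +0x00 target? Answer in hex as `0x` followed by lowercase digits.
0x3286

[00] 0f fe → 0x0ffe
  top 4b → 0x0 → jnz [J]
  imm: (w>>0)&0xfff=0xffe (s12→-2) → #-2
  target = base 0x3286 + off 0x00 + 2 + imm -2 = 0x3286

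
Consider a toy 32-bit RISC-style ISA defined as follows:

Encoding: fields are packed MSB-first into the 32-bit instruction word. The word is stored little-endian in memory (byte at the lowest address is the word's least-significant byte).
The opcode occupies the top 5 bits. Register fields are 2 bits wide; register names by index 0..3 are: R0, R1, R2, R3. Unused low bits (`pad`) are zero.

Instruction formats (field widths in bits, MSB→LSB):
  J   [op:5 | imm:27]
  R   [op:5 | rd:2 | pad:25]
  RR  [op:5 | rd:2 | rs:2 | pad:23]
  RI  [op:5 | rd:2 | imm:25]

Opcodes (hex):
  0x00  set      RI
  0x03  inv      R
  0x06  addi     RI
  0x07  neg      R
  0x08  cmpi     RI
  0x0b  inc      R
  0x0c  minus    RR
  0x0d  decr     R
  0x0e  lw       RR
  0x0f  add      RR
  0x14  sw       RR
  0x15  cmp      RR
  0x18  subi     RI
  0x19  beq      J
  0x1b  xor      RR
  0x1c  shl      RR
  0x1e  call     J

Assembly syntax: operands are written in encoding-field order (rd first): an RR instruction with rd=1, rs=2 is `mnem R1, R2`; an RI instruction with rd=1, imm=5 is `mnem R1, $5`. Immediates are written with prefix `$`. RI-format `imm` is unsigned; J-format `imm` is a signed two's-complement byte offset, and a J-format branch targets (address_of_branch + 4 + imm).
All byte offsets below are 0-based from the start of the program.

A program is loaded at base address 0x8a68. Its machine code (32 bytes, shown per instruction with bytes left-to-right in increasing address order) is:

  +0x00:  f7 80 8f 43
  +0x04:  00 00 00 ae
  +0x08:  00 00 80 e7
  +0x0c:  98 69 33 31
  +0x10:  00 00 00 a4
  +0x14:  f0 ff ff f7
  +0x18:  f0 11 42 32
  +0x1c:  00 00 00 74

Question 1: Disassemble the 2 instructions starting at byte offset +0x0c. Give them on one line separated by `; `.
addi R0, $20146584; sw R2, R0

[0c] 98 69 33 31 → 0x31336998
  op=0x31336998>>27=0x6 ⇒ addi (RI)
  rd: (w>>25)&0x3=0x0 → R0
  imm: (w>>0)&0x1ffffff=0x1336998 → $20146584
[10] 00 00 00 a4 → 0xa4000000
  op=0xa4000000>>27=0x14 ⇒ sw (RR)
  rd: (w>>25)&0x3=0x2 → R2
  rs: (w>>23)&0x3=0x0 → R0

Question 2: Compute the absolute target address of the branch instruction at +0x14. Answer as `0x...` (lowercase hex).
@+14  little-endian(f0 ff ff f7) = 0xf7fffff0
  opcode bits[31:27]=0x1e: call/J
  imm: (w>>0)&0x7ffffff=0x7fffff0 (s27→-16) → $-16
  target = base 0x8a68 + off 0x14 + 4 + imm -16 = 0x8a70

0x8a70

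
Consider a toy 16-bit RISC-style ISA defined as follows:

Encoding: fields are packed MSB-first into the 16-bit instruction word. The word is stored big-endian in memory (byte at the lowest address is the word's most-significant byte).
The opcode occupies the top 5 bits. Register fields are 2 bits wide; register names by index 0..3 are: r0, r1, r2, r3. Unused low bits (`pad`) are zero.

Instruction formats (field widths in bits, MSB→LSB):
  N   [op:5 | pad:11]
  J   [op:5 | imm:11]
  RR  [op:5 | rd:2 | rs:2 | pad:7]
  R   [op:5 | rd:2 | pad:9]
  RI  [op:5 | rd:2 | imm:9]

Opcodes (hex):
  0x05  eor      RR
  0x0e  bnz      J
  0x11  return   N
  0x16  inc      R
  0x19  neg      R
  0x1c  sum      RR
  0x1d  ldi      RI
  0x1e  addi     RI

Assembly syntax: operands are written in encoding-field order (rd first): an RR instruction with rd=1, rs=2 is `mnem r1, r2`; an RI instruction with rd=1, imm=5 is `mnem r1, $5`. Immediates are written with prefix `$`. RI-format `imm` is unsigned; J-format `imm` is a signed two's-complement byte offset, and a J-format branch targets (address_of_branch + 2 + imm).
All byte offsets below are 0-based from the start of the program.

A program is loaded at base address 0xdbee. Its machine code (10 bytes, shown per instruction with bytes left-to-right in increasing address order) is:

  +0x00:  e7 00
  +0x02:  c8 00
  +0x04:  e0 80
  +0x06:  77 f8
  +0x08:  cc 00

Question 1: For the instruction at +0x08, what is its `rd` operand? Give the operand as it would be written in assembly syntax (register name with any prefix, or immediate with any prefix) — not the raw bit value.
[08] cc 00 → 0xcc00
  top 5b → 0x19 → neg [R]
  rd: (w>>9)&0x3=0x2 → r2

r2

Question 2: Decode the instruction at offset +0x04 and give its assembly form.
[04] e0 80 → 0xe080
  op=0xe080>>11=0x1c ⇒ sum (RR)
  [10:9] rd=0 = r0
  [8:7] rs=1 = r1

sum r0, r1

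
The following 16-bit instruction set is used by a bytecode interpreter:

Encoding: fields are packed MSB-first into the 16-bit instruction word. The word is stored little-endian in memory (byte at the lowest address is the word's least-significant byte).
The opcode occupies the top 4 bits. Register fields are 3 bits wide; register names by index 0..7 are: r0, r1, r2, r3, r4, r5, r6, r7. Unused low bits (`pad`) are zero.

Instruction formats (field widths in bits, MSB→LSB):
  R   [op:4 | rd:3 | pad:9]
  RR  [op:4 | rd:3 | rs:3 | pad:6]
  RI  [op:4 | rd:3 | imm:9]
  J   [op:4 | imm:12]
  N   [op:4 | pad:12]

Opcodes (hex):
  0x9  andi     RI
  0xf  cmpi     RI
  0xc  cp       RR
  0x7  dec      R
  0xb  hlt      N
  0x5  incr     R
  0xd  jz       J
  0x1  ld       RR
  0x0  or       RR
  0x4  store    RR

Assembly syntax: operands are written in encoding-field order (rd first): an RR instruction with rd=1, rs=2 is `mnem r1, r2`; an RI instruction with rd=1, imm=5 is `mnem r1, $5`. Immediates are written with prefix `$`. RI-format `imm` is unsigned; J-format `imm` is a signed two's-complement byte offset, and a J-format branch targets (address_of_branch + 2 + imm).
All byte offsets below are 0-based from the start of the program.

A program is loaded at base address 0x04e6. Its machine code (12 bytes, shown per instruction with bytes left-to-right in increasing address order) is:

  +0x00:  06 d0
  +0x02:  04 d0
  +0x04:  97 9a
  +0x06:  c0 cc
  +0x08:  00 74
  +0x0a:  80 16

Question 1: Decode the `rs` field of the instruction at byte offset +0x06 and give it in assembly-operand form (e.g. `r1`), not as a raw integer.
off 0x06: read c0 cc as little → 0xccc0
  opcode bits[15:12]=0xc: cp/RR
  rd: (w>>9)&0x7=0x6 → r6
  rs: (w>>6)&0x7=0x3 → r3

r3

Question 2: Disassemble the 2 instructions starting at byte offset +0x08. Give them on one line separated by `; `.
off 0x08: read 00 74 as little → 0x7400
  op=0x7400>>12=0x7 ⇒ dec (R)
  rd: (w>>9)&0x7=0x2 → r2
off 0x0a: read 80 16 as little → 0x1680
  op=0x1680>>12=0x1 ⇒ ld (RR)
  rd: (w>>9)&0x7=0x3 → r3
  rs: (w>>6)&0x7=0x2 → r2

dec r2; ld r3, r2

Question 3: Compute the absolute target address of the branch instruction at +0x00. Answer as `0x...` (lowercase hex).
0x04ee

+0x00: 06 d0 ⇒ word 0xd006 (little)
  opcode bits[15:12]=0xd: jz/J
  imm: (w>>0)&0xfff=0x6 → $6
  target = base 0x04e6 + off 0x00 + 2 + imm 6 = 0x04ee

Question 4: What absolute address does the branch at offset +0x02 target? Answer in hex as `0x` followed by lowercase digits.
0x04ee

+0x02: 04 d0 ⇒ word 0xd004 (little)
  top 4b → 0xd → jz [J]
  [11:0] imm=4 = $4
  target = base 0x04e6 + off 0x02 + 2 + imm 4 = 0x04ee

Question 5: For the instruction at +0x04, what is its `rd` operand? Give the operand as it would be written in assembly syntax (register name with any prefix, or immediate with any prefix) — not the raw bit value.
@+04  little-endian(97 9a) = 0x9a97
  top 4b → 0x9 → andi [RI]
  rd@[11:9]=0x5 ⇒ r5
  imm@[8:0]=0x97 ⇒ $151

r5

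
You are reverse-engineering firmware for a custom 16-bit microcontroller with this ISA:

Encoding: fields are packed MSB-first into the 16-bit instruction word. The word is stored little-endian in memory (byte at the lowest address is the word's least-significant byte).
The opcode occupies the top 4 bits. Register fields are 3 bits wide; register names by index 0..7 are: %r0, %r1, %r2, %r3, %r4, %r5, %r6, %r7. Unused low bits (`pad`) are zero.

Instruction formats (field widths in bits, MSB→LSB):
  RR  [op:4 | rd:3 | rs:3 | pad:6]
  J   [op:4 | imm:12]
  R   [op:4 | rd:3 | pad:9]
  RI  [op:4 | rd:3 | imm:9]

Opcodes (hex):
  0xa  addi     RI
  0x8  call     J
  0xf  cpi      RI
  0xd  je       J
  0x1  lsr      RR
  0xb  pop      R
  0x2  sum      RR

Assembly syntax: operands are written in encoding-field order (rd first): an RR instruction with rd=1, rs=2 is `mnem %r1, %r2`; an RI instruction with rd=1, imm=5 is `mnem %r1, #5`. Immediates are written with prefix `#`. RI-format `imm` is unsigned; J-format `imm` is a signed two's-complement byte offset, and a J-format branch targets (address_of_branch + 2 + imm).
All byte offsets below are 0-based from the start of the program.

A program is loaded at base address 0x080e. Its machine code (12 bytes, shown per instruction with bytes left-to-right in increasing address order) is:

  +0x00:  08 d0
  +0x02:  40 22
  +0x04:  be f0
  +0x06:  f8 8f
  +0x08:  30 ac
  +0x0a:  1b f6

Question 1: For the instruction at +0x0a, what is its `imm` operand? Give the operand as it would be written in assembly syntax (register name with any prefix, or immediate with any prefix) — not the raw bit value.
@+0a  little-endian(1b f6) = 0xf61b
  top 4b → 0xf → cpi [RI]
  rd: (w>>9)&0x7=0x3 → %r3
  imm: (w>>0)&0x1ff=0x1b → #27

#27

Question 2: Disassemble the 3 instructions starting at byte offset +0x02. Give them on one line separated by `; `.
+0x02: 40 22 ⇒ word 0x2240 (little)
  op=0x2240>>12=0x2 ⇒ sum (RR)
  [11:9] rd=1 = %r1
  [8:6] rs=1 = %r1
+0x04: be f0 ⇒ word 0xf0be (little)
  op=0xf0be>>12=0xf ⇒ cpi (RI)
  [11:9] rd=0 = %r0
  [8:0] imm=190 = #190
+0x06: f8 8f ⇒ word 0x8ff8 (little)
  op=0x8ff8>>12=0x8 ⇒ call (J)
  [11:0] imm=4088 (s12→-8) = #-8

sum %r1, %r1; cpi %r0, #190; call #-8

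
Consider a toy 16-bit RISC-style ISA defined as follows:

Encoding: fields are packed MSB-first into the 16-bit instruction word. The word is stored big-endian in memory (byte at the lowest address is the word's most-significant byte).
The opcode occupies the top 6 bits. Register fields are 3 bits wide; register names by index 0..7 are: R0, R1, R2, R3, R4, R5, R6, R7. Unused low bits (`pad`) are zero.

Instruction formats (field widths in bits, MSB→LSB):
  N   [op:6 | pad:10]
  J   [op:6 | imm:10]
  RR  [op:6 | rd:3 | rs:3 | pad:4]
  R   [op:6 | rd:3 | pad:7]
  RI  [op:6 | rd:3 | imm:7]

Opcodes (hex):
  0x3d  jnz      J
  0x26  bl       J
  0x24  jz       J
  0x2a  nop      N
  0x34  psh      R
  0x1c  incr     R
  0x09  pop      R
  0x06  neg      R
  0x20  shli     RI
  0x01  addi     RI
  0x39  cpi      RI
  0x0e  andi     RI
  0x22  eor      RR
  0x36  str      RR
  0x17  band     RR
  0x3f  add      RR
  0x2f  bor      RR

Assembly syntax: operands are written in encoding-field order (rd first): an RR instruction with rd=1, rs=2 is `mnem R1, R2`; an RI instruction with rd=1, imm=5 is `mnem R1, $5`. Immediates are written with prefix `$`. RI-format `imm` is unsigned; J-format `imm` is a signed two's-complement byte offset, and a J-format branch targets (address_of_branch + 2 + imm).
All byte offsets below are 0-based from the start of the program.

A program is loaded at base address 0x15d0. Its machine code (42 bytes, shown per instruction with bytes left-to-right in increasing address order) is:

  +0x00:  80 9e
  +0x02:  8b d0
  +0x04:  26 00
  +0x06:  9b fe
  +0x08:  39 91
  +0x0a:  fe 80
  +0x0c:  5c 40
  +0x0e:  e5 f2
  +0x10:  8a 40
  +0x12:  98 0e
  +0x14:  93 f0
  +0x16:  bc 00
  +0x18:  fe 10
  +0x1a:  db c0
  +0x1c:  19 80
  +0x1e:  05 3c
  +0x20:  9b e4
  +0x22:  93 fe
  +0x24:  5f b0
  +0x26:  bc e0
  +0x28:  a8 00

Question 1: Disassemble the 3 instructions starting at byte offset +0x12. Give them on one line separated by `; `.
+0x12: 98 0e ⇒ word 0x980e (big)
  op=0x980e>>10=0x26 ⇒ bl (J)
  [9:0] imm=14 = $14
+0x14: 93 f0 ⇒ word 0x93f0 (big)
  op=0x93f0>>10=0x24 ⇒ jz (J)
  [9:0] imm=1008 (s10→-16) = $-16
+0x16: bc 00 ⇒ word 0xbc00 (big)
  op=0xbc00>>10=0x2f ⇒ bor (RR)
  [9:7] rd=0 = R0
  [6:4] rs=0 = R0

bl $14; jz $-16; bor R0, R0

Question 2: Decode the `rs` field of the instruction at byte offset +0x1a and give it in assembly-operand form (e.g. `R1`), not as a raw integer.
R4

+0x1a: db c0 ⇒ word 0xdbc0 (big)
  opcode bits[15:10]=0x36: str/RR
  [9:7] rd=7 = R7
  [6:4] rs=4 = R4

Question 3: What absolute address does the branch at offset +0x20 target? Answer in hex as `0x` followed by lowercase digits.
0x15d6

@+20  big-endian(9b e4) = 0x9be4
  opcode bits[15:10]=0x26: bl/J
  imm: (w>>0)&0x3ff=0x3e4 (s10→-28) → $-28
  target = base 0x15d0 + off 0x20 + 2 + imm -28 = 0x15d6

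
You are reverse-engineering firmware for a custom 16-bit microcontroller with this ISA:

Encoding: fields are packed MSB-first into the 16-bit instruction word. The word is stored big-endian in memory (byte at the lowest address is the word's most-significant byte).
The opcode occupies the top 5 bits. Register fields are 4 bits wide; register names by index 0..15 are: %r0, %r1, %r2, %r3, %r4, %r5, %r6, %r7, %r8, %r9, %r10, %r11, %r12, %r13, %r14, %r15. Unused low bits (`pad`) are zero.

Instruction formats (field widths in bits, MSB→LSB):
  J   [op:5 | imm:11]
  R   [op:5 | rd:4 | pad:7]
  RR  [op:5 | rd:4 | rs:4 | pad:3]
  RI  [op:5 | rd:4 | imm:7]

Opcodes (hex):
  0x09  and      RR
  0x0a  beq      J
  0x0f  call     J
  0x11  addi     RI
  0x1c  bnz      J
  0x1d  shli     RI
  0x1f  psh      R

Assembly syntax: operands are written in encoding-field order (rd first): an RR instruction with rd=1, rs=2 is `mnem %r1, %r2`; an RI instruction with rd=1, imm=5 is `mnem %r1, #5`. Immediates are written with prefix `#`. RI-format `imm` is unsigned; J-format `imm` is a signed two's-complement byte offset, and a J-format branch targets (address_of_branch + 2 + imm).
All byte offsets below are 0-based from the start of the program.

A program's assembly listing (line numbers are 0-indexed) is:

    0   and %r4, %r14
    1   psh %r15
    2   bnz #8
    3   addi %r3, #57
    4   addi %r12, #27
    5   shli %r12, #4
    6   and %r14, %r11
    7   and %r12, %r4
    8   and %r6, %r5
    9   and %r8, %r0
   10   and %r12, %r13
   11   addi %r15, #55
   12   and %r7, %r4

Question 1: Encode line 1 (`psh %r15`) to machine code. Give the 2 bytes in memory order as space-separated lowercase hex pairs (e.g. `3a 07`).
1. psh fields op=0x1f:5|rd=15:4|pad=0:7 → word ff80h → ff 80

ff 80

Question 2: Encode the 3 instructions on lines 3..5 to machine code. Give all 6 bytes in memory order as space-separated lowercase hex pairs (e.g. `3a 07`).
3. addi fields op=0x11:5|rd=3:4|imm=57:7 → word 89b9h → 89 b9
4. addi fields op=0x11:5|rd=12:4|imm=27:7 → word 8e1bh → 8e 1b
5. shli fields op=0x1d:5|rd=12:4|imm=4:7 → word ee04h → ee 04

89 b9 8e 1b ee 04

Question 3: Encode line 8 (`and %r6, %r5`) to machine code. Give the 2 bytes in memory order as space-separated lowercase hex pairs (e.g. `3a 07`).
4b 28

L8: and op=0x9:5|rd=6:4|rs=5:4|pad=0:3 ⇒ 0x4b28 ⇒ big 4b 28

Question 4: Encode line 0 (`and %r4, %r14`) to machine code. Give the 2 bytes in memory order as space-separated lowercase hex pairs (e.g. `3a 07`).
L0: and op=0x9:5|rd=4:4|rs=14:4|pad=0:3 ⇒ 0x4a70 ⇒ big 4a 70

4a 70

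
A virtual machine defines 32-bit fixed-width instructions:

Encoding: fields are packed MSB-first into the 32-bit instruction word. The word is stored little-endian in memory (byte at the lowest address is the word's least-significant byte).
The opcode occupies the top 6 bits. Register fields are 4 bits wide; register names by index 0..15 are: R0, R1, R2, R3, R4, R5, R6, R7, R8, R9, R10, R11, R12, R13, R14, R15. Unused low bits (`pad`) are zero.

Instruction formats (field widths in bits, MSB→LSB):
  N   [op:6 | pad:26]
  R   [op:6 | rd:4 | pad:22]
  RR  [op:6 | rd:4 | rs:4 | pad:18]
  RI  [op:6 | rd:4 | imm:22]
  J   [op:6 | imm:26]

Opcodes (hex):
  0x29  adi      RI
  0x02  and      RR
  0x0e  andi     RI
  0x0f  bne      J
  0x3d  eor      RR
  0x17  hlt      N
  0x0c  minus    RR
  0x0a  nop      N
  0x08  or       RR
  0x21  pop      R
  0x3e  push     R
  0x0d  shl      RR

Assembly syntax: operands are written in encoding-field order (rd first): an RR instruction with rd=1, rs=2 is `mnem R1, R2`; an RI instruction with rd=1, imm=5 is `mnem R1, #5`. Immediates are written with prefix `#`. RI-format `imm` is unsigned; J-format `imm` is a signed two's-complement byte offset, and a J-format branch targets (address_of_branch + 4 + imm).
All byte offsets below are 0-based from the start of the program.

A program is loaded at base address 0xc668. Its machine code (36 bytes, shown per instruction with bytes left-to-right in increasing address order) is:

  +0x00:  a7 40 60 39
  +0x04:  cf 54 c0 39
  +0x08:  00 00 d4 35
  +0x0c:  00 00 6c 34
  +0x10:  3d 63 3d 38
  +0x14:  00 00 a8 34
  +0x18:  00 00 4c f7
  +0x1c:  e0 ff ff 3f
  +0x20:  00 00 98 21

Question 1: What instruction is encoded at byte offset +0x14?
[14] 00 00 a8 34 → 0x34a80000
  op=0x34a80000>>26=0xd ⇒ shl (RR)
  rd@[25:22]=0x2 ⇒ R2
  rs@[21:18]=0xa ⇒ R10

shl R2, R10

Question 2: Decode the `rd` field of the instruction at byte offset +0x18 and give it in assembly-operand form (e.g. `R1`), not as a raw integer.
+0x18: 00 00 4c f7 ⇒ word 0xf74c0000 (little)
  top 6b → 0x3d → eor [RR]
  rd: (w>>22)&0xf=0xd → R13
  rs: (w>>18)&0xf=0x3 → R3

R13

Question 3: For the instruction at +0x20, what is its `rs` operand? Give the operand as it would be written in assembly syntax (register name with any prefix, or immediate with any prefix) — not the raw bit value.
R6

@+20  little-endian(00 00 98 21) = 0x21980000
  top 6b → 0x8 → or [RR]
  [25:22] rd=6 = R6
  [21:18] rs=6 = R6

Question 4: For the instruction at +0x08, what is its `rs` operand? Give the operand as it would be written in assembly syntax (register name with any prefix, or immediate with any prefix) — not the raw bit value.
off 0x08: read 00 00 d4 35 as little → 0x35d40000
  op=0x35d40000>>26=0xd ⇒ shl (RR)
  [25:22] rd=7 = R7
  [21:18] rs=5 = R5

R5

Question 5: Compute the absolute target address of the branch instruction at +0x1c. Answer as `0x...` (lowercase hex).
0xc668

off 0x1c: read e0 ff ff 3f as little → 0x3fffffe0
  opcode bits[31:26]=0xf: bne/J
  [25:0] imm=67108832 (s26→-32) = #-32
  target = base 0xc668 + off 0x1c + 4 + imm -32 = 0xc668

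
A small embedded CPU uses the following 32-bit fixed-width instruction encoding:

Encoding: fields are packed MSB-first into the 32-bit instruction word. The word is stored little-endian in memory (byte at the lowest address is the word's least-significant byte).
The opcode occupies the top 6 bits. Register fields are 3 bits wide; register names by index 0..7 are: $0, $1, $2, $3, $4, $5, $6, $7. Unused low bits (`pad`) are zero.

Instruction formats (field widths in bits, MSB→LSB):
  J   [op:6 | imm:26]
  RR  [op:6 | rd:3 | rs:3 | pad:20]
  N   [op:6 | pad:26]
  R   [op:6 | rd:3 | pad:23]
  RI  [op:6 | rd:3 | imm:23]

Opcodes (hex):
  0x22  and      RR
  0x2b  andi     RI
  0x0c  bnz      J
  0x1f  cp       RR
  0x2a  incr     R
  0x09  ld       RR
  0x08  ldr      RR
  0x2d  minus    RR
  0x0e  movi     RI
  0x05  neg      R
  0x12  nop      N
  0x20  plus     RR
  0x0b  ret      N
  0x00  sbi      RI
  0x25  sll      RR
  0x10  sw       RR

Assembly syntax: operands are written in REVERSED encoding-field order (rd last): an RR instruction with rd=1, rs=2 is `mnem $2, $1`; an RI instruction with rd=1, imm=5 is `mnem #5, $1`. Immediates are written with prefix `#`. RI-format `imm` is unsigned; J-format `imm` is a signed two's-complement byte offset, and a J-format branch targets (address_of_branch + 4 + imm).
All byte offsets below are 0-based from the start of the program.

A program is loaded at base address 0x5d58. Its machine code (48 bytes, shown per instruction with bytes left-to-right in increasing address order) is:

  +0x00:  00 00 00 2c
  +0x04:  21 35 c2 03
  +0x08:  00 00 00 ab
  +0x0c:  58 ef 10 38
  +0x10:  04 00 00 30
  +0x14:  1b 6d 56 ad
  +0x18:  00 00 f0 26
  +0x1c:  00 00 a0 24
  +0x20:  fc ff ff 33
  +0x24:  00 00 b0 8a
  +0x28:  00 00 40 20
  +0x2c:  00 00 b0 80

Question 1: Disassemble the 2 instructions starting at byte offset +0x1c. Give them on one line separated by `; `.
ld $2, $1; bnz #-4

+0x1c: 00 00 a0 24 ⇒ word 0x24a00000 (little)
  op=0x24a00000>>26=0x9 ⇒ ld (RR)
  rd: (w>>23)&0x7=0x1 → $1
  rs: (w>>20)&0x7=0x2 → $2
+0x20: fc ff ff 33 ⇒ word 0x33fffffc (little)
  op=0x33fffffc>>26=0xc ⇒ bnz (J)
  imm: (w>>0)&0x3ffffff=0x3fffffc (s26→-4) → #-4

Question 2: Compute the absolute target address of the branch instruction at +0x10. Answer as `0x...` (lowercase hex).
0x5d70

@+10  little-endian(04 00 00 30) = 0x30000004
  top 6b → 0xc → bnz [J]
  imm: (w>>0)&0x3ffffff=0x4 → #4
  target = base 0x5d58 + off 0x10 + 4 + imm 4 = 0x5d70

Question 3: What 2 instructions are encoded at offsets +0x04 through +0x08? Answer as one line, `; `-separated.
off 0x04: read 21 35 c2 03 as little → 0x03c23521
  op=0x03c23521>>26=0x0 ⇒ sbi (RI)
  rd: (w>>23)&0x7=0x7 → $7
  imm: (w>>0)&0x7fffff=0x423521 → #4338977
off 0x08: read 00 00 00 ab as little → 0xab000000
  op=0xab000000>>26=0x2a ⇒ incr (R)
  rd: (w>>23)&0x7=0x6 → $6

sbi #4338977, $7; incr $6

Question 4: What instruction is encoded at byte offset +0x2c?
plus $3, $1

@+2c  little-endian(00 00 b0 80) = 0x80b00000
  opcode bits[31:26]=0x20: plus/RR
  rd@[25:23]=0x1 ⇒ $1
  rs@[22:20]=0x3 ⇒ $3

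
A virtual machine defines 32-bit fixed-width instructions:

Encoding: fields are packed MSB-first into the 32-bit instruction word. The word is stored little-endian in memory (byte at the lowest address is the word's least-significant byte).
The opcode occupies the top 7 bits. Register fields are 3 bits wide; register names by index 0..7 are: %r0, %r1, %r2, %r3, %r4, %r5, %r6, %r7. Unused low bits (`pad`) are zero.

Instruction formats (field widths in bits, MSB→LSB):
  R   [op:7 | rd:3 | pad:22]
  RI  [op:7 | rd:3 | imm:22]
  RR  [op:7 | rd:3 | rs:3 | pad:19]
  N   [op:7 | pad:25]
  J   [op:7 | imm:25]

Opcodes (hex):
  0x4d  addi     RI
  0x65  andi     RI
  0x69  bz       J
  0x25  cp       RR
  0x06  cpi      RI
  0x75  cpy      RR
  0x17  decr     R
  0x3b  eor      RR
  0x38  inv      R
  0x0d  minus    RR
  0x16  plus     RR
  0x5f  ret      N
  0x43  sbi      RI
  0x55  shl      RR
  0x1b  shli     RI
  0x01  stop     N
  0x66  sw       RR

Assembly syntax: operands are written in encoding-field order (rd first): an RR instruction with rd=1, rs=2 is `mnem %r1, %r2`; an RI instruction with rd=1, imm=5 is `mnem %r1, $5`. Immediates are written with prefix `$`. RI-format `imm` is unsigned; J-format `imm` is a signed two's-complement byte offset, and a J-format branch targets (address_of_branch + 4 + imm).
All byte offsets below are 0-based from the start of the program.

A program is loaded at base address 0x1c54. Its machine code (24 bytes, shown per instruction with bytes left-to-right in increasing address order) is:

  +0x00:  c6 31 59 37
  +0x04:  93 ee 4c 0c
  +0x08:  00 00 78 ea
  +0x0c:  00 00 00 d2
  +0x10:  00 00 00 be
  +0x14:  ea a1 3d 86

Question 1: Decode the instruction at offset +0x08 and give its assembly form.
cpy %r1, %r7

[08] 00 00 78 ea → 0xea780000
  opcode bits[31:25]=0x75: cpy/RR
  rd: (w>>22)&0x7=0x1 → %r1
  rs: (w>>19)&0x7=0x7 → %r7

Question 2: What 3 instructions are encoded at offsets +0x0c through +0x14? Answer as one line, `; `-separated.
+0x0c: 00 00 00 d2 ⇒ word 0xd2000000 (little)
  opcode bits[31:25]=0x69: bz/J
  imm: (w>>0)&0x1ffffff=0x0 → $0
+0x10: 00 00 00 be ⇒ word 0xbe000000 (little)
  opcode bits[31:25]=0x5f: ret/N
+0x14: ea a1 3d 86 ⇒ word 0x863da1ea (little)
  opcode bits[31:25]=0x43: sbi/RI
  rd: (w>>22)&0x7=0x0 → %r0
  imm: (w>>0)&0x3fffff=0x3da1ea → $4039146

bz $0; ret; sbi %r0, $4039146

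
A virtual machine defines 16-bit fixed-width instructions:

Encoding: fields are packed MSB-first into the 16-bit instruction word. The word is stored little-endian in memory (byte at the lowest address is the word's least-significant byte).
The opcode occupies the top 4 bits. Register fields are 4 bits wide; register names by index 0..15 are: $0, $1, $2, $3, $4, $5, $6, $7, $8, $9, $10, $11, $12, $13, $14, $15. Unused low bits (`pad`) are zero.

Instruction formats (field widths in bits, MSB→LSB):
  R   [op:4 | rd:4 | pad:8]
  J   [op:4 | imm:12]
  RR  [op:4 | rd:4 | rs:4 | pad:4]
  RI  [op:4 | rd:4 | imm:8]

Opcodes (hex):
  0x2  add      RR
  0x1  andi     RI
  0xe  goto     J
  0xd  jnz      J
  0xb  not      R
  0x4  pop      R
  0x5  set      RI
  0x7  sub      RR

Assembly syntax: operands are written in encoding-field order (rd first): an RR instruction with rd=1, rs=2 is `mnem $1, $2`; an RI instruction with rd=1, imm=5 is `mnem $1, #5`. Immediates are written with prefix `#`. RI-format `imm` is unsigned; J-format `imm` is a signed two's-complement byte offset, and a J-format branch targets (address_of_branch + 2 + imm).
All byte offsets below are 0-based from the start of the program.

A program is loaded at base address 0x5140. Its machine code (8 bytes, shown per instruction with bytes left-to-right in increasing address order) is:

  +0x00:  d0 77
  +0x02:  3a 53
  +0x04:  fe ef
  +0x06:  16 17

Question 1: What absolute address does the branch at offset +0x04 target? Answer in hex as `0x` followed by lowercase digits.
0x5144

off 0x04: read fe ef as little → 0xeffe
  top 4b → 0xe → goto [J]
  [11:0] imm=4094 (s12→-2) = #-2
  target = base 0x5140 + off 0x04 + 2 + imm -2 = 0x5144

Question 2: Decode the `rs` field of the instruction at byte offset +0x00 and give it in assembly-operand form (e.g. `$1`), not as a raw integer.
$13

off 0x00: read d0 77 as little → 0x77d0
  opcode bits[15:12]=0x7: sub/RR
  [11:8] rd=7 = $7
  [7:4] rs=13 = $13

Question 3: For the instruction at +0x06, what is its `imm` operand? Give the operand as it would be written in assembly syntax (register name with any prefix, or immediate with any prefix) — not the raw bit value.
[06] 16 17 → 0x1716
  op=0x1716>>12=0x1 ⇒ andi (RI)
  rd: (w>>8)&0xf=0x7 → $7
  imm: (w>>0)&0xff=0x16 → #22

#22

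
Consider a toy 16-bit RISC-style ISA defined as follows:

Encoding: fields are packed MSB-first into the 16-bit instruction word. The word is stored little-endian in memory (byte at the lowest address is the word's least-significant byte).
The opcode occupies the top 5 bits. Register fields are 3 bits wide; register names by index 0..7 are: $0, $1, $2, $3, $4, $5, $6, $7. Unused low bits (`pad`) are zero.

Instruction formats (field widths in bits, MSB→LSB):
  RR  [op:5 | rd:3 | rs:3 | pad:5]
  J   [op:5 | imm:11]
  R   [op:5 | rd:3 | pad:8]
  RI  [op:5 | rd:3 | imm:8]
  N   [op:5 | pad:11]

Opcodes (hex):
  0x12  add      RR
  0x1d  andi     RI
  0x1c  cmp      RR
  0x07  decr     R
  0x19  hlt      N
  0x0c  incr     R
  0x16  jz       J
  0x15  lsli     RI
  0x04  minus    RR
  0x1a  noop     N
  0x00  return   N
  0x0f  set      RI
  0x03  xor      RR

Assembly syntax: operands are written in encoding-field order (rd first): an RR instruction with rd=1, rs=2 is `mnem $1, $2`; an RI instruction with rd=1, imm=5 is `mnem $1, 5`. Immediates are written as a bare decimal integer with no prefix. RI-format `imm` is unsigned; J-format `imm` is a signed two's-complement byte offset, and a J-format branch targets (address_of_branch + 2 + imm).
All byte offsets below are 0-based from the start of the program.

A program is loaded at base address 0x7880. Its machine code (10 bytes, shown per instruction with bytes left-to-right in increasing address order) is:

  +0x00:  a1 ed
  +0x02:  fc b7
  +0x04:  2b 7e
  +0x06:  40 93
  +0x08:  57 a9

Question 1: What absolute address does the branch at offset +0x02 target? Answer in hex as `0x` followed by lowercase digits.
0x7880

+0x02: fc b7 ⇒ word 0xb7fc (little)
  top 5b → 0x16 → jz [J]
  [10:0] imm=2044 (s11→-4) = -4
  target = base 0x7880 + off 0x02 + 2 + imm -4 = 0x7880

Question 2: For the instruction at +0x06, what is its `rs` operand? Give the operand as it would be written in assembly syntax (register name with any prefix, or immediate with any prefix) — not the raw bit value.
$2

[06] 40 93 → 0x9340
  op=0x9340>>11=0x12 ⇒ add (RR)
  rd@[10:8]=0x3 ⇒ $3
  rs@[7:5]=0x2 ⇒ $2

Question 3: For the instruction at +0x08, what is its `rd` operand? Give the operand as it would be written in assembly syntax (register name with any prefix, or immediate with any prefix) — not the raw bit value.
@+08  little-endian(57 a9) = 0xa957
  opcode bits[15:11]=0x15: lsli/RI
  rd@[10:8]=0x1 ⇒ $1
  imm@[7:0]=0x57 ⇒ 87

$1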